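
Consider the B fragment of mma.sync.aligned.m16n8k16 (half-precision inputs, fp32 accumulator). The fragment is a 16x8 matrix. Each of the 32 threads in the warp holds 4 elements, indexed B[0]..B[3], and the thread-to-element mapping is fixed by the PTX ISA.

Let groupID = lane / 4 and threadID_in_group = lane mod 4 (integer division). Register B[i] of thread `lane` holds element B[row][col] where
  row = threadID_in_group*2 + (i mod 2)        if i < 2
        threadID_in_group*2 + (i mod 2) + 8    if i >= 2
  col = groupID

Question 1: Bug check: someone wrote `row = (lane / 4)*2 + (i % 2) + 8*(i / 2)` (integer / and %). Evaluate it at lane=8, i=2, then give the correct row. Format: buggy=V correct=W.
buggy=12 correct=8

`(lane / 4)*2 + (i % 2) + 8*(i / 2)`[8,2]->12
lane 8->8/4=2, 8 mod 4=0
i=2  r:2·0+0+8->8  c:2
row: 12 vs 8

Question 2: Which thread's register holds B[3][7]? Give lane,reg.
29,1

c:7=>grp=7  r:3=>rB=0,tig=1,lo=1
L=7*4+1=29  i=0*2+1=1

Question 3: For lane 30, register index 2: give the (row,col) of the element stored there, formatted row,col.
12,7

lane 30: G=7 (30/4), T=2 (30%4)
i=2: r=2*2+0+8=12, c=G=7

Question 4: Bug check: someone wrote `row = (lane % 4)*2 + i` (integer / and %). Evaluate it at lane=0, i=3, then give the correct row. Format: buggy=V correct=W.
`(lane % 4)*2 + i`[0,3]->3
L=0->gid=0>>2=0, tid=0&3=0
[3]->row 0·2+1+8=9  col gid=0
row: 3 vs 9

buggy=3 correct=9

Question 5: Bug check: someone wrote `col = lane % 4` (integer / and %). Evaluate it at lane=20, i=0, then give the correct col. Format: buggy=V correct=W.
buggy=0 correct=5

`lane % 4`[20,0]->0
20: g=5,t=0
[0] (0*2+0+0,5) = (0,5)
col: 0 vs 5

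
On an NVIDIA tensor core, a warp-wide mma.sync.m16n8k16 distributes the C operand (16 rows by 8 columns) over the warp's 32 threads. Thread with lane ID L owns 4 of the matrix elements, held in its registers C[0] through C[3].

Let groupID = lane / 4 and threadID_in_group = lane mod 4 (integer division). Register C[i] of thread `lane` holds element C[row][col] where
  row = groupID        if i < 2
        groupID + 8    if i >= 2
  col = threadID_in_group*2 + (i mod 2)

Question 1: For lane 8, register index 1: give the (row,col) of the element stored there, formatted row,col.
L=8->g=8>>2=2, t=8&3=0
[1]->row 2+0=2  col 0·2+1=1

2,1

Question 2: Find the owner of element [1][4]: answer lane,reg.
6,0

r=1⇒gr=1,Rb=0  c=4⇒th=2,odd=0
L=1*4+2=6  i=0*2+0=0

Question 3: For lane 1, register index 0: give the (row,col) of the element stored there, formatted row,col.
0,2

L=1->gid=1>>2=0, tid=1&3=1
[0]->row 0+0=0  col 1·2+0=2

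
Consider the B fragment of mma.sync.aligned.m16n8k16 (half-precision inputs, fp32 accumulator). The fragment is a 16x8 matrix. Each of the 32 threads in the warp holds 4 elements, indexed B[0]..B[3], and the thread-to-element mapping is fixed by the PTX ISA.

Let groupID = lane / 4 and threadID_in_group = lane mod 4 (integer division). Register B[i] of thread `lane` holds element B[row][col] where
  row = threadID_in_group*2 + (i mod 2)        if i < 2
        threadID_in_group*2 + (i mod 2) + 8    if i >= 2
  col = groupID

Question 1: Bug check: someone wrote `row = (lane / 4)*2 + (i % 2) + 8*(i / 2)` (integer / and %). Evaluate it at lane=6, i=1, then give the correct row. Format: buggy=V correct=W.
`(lane / 4)*2 + (i % 2) + 8*(i / 2)`[6,1]->3
lane 6->6/4=1, 6 mod 4=2
i=1  r:2·2+1+0->5  c:1
row: 3 vs 5

buggy=3 correct=5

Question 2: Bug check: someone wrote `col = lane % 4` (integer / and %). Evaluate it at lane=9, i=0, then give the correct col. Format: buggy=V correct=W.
`lane % 4`[9,0]=>1
L=9=>grp=9>>2=2, tig=9&3=1
[0]=>row 1·2+0+0=2  col grp=2
col: 1 vs 2

buggy=1 correct=2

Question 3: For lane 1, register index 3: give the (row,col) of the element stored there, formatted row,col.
L=1=>grp=1>>2=0, tig=1&3=1
[3]=>row 1·2+1+8=11  col grp=0

11,0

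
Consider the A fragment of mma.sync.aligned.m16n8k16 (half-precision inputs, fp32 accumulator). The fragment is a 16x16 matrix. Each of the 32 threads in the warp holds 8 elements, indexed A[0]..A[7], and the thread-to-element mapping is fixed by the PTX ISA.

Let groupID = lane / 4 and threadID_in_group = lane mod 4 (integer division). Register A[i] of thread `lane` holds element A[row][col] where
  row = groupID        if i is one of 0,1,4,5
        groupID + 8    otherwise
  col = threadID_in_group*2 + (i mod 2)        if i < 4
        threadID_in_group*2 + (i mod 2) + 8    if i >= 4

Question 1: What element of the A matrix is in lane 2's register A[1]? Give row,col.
lane 2: g=0 (2/4), t=2 (2%4)
i=1: r=0+0=0, c=2*2+1+0=5

0,5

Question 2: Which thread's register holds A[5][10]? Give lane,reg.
21,4

r=5⇒gr=5,Rb=0  c=10⇒Cb=1,th=1,odd=0
L=5*4+1=21  i=1*4+0*2+0=4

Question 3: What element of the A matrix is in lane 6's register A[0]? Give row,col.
1,4

lane 6⇒6/4=1, 6 mod 4=2
i=0  r:1+0⇒1  c:2·2+0+0⇒4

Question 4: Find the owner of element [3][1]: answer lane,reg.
12,1

r=3⇒gr=3,Rb=0  c=1⇒Cb=0,th=0,odd=1
L=3*4+0=12  i=0*4+0*2+1=1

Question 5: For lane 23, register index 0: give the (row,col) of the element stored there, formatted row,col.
5,6

lane 23: gid=5 (23/4), tid=3 (23%4)
i=0: r=5+0=5, c=3*2+0+0=6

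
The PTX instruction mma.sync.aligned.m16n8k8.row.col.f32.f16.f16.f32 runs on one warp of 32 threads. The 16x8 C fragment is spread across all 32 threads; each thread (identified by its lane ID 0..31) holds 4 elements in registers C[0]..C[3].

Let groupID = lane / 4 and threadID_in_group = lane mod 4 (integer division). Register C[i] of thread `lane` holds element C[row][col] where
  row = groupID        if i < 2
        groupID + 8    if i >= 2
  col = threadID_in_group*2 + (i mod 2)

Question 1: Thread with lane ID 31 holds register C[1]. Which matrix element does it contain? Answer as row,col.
7,7

31: G=7,T=3
[1] (7+0,3*2+1) = (7,7)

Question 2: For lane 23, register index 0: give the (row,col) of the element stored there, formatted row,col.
5,6

L=23=>grp=23>>2=5, tig=23&3=3
[0]=>row 5+0=5  col 3·2+0=6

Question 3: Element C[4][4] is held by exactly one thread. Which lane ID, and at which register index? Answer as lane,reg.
18,0

r=4⇒gr=4,Rb=0  c=4⇒th=2,odd=0
L=4*4+2=18  i=0*2+0=0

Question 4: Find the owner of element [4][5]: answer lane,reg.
18,1

r=4⇒gr=4,Rb=0  c=5⇒th=2,odd=1
L=4*4+2=18  i=0*2+1=1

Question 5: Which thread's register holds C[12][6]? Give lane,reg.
19,2

r=12⇒gr=4,Rb=1  c=6⇒th=3,odd=0
L=4*4+3=19  i=1*2+0=2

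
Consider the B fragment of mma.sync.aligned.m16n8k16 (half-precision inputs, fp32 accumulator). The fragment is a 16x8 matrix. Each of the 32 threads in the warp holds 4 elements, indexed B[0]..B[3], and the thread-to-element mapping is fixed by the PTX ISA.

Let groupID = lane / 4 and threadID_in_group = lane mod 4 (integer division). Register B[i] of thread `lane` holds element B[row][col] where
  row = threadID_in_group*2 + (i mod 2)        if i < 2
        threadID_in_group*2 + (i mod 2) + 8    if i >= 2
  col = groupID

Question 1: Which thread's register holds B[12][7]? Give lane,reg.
c=7⇒gr=7  r=12⇒Rb=1,th=2,odd=0
L=7*4+2=30  i=1*2+0=2

30,2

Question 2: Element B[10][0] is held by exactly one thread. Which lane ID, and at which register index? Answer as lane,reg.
c=0→G=0  r=10→rhi=1,T=1,p=0
L=0*4+1=1  i=1*2+0=2

1,2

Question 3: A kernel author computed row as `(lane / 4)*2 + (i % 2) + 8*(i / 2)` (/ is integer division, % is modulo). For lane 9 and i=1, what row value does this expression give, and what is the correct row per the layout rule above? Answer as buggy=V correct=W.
`(lane / 4)*2 + (i % 2) + 8*(i / 2)`[9,1]=>5
9: grp=2,tig=1
[1] (1*2+1+0,2) = (3,2)
row: 5 vs 3

buggy=5 correct=3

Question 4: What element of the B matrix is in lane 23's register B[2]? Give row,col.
14,5

L=23⇒gr=23>>2=5, th=23&3=3
[2]⇒row 3·2+0+8=14  col gr=5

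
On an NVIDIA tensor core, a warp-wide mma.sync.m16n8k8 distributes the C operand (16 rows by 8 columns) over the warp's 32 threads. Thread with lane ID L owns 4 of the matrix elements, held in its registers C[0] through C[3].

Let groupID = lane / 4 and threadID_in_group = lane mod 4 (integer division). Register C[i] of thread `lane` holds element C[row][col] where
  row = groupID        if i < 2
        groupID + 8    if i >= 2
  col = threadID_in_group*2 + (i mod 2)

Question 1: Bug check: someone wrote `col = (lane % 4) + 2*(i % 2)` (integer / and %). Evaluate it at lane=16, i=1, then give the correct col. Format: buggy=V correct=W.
`(lane % 4) + 2*(i % 2)`[16,1]->2
L=16->gid=16>>2=4, tid=16&3=0
[1]->row 4+0=4  col 0·2+1=1
col: 2 vs 1

buggy=2 correct=1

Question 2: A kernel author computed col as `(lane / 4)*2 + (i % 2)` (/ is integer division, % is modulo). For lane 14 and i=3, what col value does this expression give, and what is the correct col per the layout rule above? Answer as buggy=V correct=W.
`(lane / 4)*2 + (i % 2)`[14,3]⇒7
L=14⇒gr=14>>2=3, th=14&3=2
[3]⇒row 3+8=11  col 2·2+1=5
col: 7 vs 5

buggy=7 correct=5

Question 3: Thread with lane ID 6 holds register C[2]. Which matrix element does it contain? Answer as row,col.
9,4

lane 6: gr=1 (6/4), th=2 (6%4)
i=2: r=1+8=9, c=2*2+0=4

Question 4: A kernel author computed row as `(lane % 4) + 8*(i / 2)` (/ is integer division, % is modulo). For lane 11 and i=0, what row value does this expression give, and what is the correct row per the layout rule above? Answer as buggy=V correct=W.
buggy=3 correct=2

`(lane % 4) + 8*(i / 2)`[11,0]→3
lane 11→11/4=2, 11 mod 4=3
i=0  r:2+0→2  c:2·3+0→6
row: 3 vs 2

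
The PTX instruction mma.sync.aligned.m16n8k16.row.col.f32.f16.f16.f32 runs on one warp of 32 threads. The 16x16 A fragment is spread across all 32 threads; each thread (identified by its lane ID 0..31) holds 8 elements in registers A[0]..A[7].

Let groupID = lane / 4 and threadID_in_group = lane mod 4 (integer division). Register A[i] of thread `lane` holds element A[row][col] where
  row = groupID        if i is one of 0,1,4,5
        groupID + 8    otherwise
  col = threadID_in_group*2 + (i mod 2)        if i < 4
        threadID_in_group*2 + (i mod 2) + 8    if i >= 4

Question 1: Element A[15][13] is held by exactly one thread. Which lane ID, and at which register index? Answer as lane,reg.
30,7

r:15=>grp=7,rB=1  c:13=>cB=1,tig=2,lo=1
L=7*4+2=30  i=1*4+1*2+1=7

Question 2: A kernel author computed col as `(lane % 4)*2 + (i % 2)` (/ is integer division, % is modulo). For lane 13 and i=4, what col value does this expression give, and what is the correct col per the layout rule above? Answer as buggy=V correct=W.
`(lane % 4)*2 + (i % 2)`[13,4]⇒2
13: gr=3,th=1
[4] (3+0,1*2+0+8) = (3,10)
col: 2 vs 10

buggy=2 correct=10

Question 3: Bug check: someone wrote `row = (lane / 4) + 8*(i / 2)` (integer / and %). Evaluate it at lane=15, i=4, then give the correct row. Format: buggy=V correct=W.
buggy=19 correct=3

`(lane / 4) + 8*(i / 2)`[15,4]=>19
15: grp=3,tig=3
[4] (3+0,3*2+0+8) = (3,14)
row: 19 vs 3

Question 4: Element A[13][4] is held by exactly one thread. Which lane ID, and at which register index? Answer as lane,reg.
22,2

r=13→G=5,rhi=1  c=4→chi=0,T=2,p=0
L=5*4+2=22  i=0*4+1*2+0=2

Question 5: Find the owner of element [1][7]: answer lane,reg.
r=1->g=1,rb=0  c=7->cb=0,t=3,b0=1
L=1*4+3=7  i=0*4+0*2+1=1

7,1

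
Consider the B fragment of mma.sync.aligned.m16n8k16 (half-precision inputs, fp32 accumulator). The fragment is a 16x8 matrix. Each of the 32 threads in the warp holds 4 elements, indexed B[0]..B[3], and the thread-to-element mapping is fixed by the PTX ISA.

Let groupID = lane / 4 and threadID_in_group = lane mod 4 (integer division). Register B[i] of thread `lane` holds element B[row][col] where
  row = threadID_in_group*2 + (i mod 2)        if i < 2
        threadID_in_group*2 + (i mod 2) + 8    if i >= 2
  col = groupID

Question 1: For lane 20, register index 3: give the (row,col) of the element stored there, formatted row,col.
L=20⇒gr=20>>2=5, th=20&3=0
[3]⇒row 0·2+1+8=9  col gr=5

9,5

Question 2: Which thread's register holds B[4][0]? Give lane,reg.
2,0

c:0=>grp=0  r:4=>rB=0,tig=2,lo=0
L=0*4+2=2  i=0*2+0=0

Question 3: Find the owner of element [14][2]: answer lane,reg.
11,2

c=2→G=2  r=14→rhi=1,T=3,p=0
L=2*4+3=11  i=1*2+0=2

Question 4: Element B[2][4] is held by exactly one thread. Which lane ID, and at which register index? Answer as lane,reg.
17,0

c=4→G=4  r=2→rhi=0,T=1,p=0
L=4*4+1=17  i=0*2+0=0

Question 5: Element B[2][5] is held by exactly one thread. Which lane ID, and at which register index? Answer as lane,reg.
21,0

c=5->g=5  r=2->rb=0,t=1,b0=0
L=5*4+1=21  i=0*2+0=0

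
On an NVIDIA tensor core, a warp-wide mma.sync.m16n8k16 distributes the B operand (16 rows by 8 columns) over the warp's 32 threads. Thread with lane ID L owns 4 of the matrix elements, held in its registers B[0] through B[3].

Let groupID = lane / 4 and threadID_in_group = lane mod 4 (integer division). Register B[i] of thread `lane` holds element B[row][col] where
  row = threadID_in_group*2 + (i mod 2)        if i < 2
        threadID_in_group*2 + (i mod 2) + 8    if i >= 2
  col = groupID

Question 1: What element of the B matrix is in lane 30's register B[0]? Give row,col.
4,7

lane 30→30/4=7, 30 mod 4=2
i=0  r:2·2+0+0→4  c:7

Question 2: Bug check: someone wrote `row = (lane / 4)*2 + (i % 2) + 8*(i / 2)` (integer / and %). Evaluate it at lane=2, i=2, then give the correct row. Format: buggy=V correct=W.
`(lane / 4)*2 + (i % 2) + 8*(i / 2)`[2,2]->8
lane 2: gid=0 (2/4), tid=2 (2%4)
i=2: r=2*2+0+8=12, c=gid=0
row: 8 vs 12

buggy=8 correct=12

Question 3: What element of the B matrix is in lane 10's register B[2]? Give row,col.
10: gr=2,th=2
[2] (2*2+0+8,2) = (12,2)

12,2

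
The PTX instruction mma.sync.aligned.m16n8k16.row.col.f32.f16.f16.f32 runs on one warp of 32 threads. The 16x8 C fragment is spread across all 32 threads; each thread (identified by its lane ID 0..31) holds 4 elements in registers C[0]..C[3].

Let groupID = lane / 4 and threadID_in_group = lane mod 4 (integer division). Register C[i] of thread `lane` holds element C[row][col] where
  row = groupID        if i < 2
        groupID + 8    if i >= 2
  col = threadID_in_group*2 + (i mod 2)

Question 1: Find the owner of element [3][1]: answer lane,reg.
r=3→G=3,rhi=0  c=1→T=0,p=1
L=3*4+0=12  i=0*2+1=1

12,1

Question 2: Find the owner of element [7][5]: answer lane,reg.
r=7⇒gr=7,Rb=0  c=5⇒th=2,odd=1
L=7*4+2=30  i=0*2+1=1

30,1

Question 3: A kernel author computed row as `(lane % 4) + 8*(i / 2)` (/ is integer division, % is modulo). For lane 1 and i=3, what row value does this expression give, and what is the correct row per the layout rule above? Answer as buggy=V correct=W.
buggy=9 correct=8

`(lane % 4) + 8*(i / 2)`[1,3]⇒9
L=1⇒gr=1>>2=0, th=1&3=1
[3]⇒row 0+8=8  col 1·2+1=3
row: 9 vs 8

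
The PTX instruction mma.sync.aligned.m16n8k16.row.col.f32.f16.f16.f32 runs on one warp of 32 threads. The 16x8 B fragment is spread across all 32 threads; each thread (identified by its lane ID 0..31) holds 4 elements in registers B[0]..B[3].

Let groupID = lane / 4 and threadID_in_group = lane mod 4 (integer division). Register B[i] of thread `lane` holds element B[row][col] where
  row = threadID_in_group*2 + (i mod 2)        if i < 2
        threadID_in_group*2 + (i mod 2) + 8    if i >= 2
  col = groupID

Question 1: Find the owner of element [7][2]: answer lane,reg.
c=2→G=2  r=7→rhi=0,T=3,p=1
L=2*4+3=11  i=0*2+1=1

11,1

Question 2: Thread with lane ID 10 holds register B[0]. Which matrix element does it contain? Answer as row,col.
lane 10=>10/4=2, 10 mod 4=2
i=0  r:2·2+0+0=>4  c:2

4,2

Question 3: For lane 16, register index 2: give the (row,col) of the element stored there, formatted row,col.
L=16⇒gr=16>>2=4, th=16&3=0
[2]⇒row 0·2+0+8=8  col gr=4

8,4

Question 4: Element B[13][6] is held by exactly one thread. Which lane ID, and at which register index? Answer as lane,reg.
c=6⇒gr=6  r=13⇒Rb=1,th=2,odd=1
L=6*4+2=26  i=1*2+1=3

26,3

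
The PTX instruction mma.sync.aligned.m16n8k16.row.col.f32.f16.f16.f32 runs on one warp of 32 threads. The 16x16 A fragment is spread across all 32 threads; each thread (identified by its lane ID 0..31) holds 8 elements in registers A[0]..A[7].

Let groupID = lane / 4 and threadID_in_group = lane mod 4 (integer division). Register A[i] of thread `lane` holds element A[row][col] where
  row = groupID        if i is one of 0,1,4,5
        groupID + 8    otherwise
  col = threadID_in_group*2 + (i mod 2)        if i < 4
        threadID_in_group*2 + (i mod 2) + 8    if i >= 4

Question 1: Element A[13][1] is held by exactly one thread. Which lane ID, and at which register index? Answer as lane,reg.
r: 13->gid=5,r8=1  c: 1->c8=0,tid=0,i&1=1
L=5*4+0=20  i=0*4+1*2+1=3

20,3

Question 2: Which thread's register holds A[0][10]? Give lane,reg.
r=0->g=0,rb=0  c=10->cb=1,t=1,b0=0
L=0*4+1=1  i=1*4+0*2+0=4

1,4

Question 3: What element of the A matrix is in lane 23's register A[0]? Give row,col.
5,6

lane 23->23/4=5, 23 mod 4=3
i=0  r:5+0->5  c:2·3+0+0->6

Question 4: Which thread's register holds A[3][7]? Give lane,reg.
r=3->g=3,rb=0  c=7->cb=0,t=3,b0=1
L=3*4+3=15  i=0*4+0*2+1=1

15,1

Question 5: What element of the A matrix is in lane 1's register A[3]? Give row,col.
8,3

L=1->gid=1>>2=0, tid=1&3=1
[3]->row 0+8=8  col 1·2+1+0=3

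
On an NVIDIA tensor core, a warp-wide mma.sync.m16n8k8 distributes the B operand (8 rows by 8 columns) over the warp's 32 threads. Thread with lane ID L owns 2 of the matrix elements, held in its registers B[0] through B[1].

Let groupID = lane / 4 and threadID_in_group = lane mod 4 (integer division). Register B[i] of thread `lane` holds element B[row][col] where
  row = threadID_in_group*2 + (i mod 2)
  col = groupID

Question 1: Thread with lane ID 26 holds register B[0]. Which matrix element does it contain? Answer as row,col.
26: grp=6,tig=2
[0] (2*2+0,6) = (4,6)

4,6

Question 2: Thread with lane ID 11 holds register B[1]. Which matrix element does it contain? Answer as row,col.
7,2

L=11=>grp=11>>2=2, tig=11&3=3
[1]=>row 3·2+1=7  col grp=2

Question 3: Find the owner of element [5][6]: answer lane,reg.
c=6→G=6  r=5→T=2,p=1
L=6*4+2=26  i=1=1

26,1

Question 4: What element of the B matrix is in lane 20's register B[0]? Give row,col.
lane 20->20/4=5, 20 mod 4=0
i=0  r:2·0+0->0  c:5

0,5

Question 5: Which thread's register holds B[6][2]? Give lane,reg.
c:2=>grp=2  r:6=>tig=3,lo=0
L=2*4+3=11  i=0=0

11,0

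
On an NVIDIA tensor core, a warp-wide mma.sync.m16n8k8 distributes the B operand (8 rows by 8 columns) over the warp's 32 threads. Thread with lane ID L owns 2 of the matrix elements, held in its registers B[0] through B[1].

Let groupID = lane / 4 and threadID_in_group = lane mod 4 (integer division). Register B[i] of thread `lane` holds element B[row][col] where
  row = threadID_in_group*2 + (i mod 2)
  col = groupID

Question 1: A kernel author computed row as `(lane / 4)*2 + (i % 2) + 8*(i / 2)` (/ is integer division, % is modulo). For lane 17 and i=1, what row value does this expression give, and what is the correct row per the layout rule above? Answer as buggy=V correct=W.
buggy=9 correct=3

`(lane / 4)*2 + (i % 2) + 8*(i / 2)`[17,1]→9
17: G=4,T=1
[1] (1*2+1,4) = (3,4)
row: 9 vs 3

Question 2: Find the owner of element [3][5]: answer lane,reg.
21,1

c=5→G=5  r=3→T=1,p=1
L=5*4+1=21  i=1=1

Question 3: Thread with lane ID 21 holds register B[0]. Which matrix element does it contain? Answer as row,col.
lane 21⇒21/4=5, 21 mod 4=1
i=0  r:2·1+0⇒2  c:5

2,5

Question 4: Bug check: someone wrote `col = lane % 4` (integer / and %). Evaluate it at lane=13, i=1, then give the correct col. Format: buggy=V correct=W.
`lane % 4`[13,1]⇒1
13: gr=3,th=1
[1] (1*2+1,3) = (3,3)
col: 1 vs 3

buggy=1 correct=3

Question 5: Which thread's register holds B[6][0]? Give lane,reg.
c=0→G=0  r=6→T=3,p=0
L=0*4+3=3  i=0=0

3,0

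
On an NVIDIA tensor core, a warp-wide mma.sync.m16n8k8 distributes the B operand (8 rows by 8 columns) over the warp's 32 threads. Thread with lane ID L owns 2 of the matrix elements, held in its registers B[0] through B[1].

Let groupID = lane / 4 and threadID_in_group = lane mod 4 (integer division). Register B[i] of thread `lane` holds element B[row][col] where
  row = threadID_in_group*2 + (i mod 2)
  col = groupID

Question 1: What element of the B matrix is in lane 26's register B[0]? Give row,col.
4,6

L=26->gid=26>>2=6, tid=26&3=2
[0]->row 2·2+0=4  col gid=6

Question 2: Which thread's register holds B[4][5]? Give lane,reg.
22,0

c: 5->gid=5  r: 4->tid=2,i&1=0
L=5*4+2=22  i=0=0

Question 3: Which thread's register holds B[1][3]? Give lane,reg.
12,1

c=3→G=3  r=1→T=0,p=1
L=3*4+0=12  i=1=1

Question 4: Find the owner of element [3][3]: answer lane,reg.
c:3=>grp=3  r:3=>tig=1,lo=1
L=3*4+1=13  i=1=1

13,1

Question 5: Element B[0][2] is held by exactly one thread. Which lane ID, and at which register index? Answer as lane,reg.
8,0

c:2=>grp=2  r:0=>tig=0,lo=0
L=2*4+0=8  i=0=0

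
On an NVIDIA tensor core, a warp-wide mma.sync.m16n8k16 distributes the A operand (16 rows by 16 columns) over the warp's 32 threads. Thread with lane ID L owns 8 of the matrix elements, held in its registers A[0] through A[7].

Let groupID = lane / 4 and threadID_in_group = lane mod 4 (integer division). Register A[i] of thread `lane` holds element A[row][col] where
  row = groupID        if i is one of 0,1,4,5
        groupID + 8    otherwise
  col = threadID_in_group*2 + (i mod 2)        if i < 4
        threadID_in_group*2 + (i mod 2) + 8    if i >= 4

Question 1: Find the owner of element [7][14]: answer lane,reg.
r=7⇒gr=7,Rb=0  c=14⇒Cb=1,th=3,odd=0
L=7*4+3=31  i=1*4+0*2+0=4

31,4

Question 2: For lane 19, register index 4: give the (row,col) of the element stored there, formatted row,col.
4,14

lane 19⇒19/4=4, 19 mod 4=3
i=4  r:4+0⇒4  c:2·3+0+8⇒14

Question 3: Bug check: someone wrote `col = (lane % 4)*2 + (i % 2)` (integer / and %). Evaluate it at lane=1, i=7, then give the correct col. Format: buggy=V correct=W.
`(lane % 4)*2 + (i % 2)`[1,7]→3
lane 1→1/4=0, 1 mod 4=1
i=7  r:0+8→8  c:2·1+1+8→11
col: 3 vs 11

buggy=3 correct=11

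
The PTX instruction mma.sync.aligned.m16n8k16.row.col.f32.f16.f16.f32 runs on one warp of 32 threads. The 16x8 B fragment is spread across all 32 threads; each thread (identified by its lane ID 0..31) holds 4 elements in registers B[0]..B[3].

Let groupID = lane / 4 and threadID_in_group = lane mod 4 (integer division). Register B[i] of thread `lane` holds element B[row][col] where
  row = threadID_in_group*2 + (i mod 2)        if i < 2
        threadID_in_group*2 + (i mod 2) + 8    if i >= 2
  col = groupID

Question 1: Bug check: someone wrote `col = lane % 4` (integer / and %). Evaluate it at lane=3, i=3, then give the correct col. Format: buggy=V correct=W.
buggy=3 correct=0

`lane % 4`[3,3]⇒3
lane 3⇒3/4=0, 3 mod 4=3
i=3  r:2·3+1+8⇒15  c:0
col: 3 vs 0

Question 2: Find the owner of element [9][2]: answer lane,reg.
8,3

c=2⇒gr=2  r=9⇒Rb=1,th=0,odd=1
L=2*4+0=8  i=1*2+1=3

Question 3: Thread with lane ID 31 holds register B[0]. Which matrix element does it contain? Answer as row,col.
lane 31: G=7 (31/4), T=3 (31%4)
i=0: r=3*2+0+0=6, c=G=7

6,7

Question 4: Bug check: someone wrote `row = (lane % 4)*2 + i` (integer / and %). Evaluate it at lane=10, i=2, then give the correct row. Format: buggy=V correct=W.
`(lane % 4)*2 + i`[10,2]->6
L=10->gid=10>>2=2, tid=10&3=2
[2]->row 2·2+0+8=12  col gid=2
row: 6 vs 12

buggy=6 correct=12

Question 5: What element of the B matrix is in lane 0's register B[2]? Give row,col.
8,0

0: G=0,T=0
[2] (0*2+0+8,0) = (8,0)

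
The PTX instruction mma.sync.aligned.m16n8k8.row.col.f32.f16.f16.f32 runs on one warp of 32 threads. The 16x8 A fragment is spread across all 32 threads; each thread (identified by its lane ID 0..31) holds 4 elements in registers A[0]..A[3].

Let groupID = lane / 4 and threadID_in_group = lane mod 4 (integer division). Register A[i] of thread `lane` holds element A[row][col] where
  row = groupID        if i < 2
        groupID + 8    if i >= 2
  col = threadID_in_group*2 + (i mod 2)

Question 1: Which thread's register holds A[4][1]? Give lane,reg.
r=4⇒gr=4,Rb=0  c=1⇒th=0,odd=1
L=4*4+0=16  i=0*2+1=1

16,1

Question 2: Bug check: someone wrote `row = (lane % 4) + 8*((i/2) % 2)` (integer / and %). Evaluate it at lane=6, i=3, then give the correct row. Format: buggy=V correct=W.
buggy=10 correct=9

`(lane % 4) + 8*((i/2) % 2)`[6,3]⇒10
6: gr=1,th=2
[3] (1+8,2*2+1) = (9,5)
row: 10 vs 9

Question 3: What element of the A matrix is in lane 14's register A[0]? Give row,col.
3,4

14: gid=3,tid=2
[0] (3+0,2*2+0) = (3,4)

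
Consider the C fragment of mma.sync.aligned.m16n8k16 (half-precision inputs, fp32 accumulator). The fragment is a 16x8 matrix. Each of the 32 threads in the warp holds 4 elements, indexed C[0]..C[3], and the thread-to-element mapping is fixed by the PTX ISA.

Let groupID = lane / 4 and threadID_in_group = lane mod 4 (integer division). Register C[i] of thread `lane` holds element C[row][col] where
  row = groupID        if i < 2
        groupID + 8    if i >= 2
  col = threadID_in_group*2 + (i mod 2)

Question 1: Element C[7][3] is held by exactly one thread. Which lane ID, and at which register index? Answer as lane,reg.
r:7=>grp=7,rB=0  c:3=>tig=1,lo=1
L=7*4+1=29  i=0*2+1=1

29,1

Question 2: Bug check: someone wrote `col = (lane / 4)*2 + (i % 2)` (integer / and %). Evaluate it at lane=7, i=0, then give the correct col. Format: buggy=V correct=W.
buggy=2 correct=6

`(lane / 4)*2 + (i % 2)`[7,0]→2
L=7→G=7>>2=1, T=7&3=3
[0]→row 1+0=1  col 3·2+0=6
col: 2 vs 6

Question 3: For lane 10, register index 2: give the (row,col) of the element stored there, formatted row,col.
10,4

L=10=>grp=10>>2=2, tig=10&3=2
[2]=>row 2+8=10  col 2·2+0=4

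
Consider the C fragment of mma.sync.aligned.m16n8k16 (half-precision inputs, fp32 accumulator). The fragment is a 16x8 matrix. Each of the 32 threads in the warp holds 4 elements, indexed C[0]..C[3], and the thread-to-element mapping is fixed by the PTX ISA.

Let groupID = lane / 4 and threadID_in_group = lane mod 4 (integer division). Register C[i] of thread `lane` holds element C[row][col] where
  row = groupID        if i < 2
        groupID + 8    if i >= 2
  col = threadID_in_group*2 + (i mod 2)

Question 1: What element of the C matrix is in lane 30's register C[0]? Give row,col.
lane 30: g=7 (30/4), t=2 (30%4)
i=0: r=7+0=7, c=2*2+0=4

7,4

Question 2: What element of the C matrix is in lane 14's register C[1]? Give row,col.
3,5

lane 14: gr=3 (14/4), th=2 (14%4)
i=1: r=3+0=3, c=2*2+1=5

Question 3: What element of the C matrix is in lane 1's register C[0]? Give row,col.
lane 1: grp=0 (1/4), tig=1 (1%4)
i=0: r=0+0=0, c=1*2+0=2

0,2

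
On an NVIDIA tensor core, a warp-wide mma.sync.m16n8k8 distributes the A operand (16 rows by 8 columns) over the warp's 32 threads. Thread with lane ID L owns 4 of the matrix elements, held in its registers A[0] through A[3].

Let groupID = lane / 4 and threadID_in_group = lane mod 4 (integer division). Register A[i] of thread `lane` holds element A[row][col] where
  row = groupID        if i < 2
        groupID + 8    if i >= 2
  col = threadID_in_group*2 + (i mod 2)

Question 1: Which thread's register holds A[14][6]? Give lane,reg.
27,2

r=14⇒gr=6,Rb=1  c=6⇒th=3,odd=0
L=6*4+3=27  i=1*2+0=2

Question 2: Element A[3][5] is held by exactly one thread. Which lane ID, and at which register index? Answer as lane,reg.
14,1

r=3⇒gr=3,Rb=0  c=5⇒th=2,odd=1
L=3*4+2=14  i=0*2+1=1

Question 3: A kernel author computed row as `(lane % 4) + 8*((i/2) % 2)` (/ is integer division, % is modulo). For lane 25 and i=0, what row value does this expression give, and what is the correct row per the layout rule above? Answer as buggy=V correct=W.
buggy=1 correct=6

`(lane % 4) + 8*((i/2) % 2)`[25,0]->1
lane 25->25/4=6, 25 mod 4=1
i=0  r:6+0->6  c:2·1+0->2
row: 1 vs 6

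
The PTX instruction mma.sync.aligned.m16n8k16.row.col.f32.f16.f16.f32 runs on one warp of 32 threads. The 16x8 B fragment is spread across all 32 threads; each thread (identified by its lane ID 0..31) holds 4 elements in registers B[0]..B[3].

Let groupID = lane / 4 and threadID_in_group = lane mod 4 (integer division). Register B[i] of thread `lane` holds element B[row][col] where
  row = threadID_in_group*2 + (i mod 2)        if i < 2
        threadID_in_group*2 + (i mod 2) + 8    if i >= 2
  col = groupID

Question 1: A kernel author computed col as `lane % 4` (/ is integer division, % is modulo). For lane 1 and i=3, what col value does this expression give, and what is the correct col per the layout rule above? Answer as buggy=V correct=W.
`lane % 4`[1,3]→1
lane 1: G=0 (1/4), T=1 (1%4)
i=3: r=1*2+1+8=11, c=G=0
col: 1 vs 0

buggy=1 correct=0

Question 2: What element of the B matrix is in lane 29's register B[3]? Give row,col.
lane 29->29/4=7, 29 mod 4=1
i=3  r:2·1+1+8->11  c:7

11,7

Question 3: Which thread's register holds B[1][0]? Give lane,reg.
c=0⇒gr=0  r=1⇒Rb=0,th=0,odd=1
L=0*4+0=0  i=0*2+1=1

0,1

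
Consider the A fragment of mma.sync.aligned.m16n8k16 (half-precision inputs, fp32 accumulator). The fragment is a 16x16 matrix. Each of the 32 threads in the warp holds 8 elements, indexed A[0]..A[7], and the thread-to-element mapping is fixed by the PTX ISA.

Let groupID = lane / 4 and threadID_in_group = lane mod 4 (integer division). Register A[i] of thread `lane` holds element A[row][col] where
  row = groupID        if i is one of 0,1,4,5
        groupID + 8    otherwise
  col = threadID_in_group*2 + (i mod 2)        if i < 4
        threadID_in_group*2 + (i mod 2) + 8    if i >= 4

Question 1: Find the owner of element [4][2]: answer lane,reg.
17,0

r=4→G=4,rhi=0  c=2→chi=0,T=1,p=0
L=4*4+1=17  i=0*4+0*2+0=0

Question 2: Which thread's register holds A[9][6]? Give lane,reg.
r=9⇒gr=1,Rb=1  c=6⇒Cb=0,th=3,odd=0
L=1*4+3=7  i=0*4+1*2+0=2

7,2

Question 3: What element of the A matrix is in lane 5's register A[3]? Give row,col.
9,3

lane 5⇒5/4=1, 5 mod 4=1
i=3  r:1+8⇒9  c:2·1+1+0⇒3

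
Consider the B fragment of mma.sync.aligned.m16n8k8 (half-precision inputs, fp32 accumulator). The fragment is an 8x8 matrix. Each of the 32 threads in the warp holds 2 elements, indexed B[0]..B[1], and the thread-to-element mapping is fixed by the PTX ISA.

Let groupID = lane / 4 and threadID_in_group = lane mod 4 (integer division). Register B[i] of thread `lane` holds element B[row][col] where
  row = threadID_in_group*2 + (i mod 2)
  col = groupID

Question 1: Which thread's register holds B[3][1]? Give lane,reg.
5,1

c=1⇒gr=1  r=3⇒th=1,odd=1
L=1*4+1=5  i=1=1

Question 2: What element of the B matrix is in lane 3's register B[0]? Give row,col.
L=3->gid=3>>2=0, tid=3&3=3
[0]->row 3·2+0=6  col gid=0

6,0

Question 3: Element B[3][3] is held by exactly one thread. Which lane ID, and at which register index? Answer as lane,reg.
13,1

c:3=>grp=3  r:3=>tig=1,lo=1
L=3*4+1=13  i=1=1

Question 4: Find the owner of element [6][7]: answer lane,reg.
c=7→G=7  r=6→T=3,p=0
L=7*4+3=31  i=0=0

31,0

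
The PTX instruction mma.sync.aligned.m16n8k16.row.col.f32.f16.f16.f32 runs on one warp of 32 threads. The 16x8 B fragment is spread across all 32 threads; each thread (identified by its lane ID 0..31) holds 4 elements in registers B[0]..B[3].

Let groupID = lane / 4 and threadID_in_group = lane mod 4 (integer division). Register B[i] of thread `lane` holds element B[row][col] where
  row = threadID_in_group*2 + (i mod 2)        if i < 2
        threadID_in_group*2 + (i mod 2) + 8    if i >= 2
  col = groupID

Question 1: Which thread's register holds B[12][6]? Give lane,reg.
c:6=>grp=6  r:12=>rB=1,tig=2,lo=0
L=6*4+2=26  i=1*2+0=2

26,2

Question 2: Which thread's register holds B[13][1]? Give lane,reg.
6,3

c=1->g=1  r=13->rb=1,t=2,b0=1
L=1*4+2=6  i=1*2+1=3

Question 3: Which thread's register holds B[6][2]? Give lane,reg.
c:2=>grp=2  r:6=>rB=0,tig=3,lo=0
L=2*4+3=11  i=0*2+0=0

11,0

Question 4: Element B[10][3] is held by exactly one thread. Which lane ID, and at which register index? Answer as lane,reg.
c=3->g=3  r=10->rb=1,t=1,b0=0
L=3*4+1=13  i=1*2+0=2

13,2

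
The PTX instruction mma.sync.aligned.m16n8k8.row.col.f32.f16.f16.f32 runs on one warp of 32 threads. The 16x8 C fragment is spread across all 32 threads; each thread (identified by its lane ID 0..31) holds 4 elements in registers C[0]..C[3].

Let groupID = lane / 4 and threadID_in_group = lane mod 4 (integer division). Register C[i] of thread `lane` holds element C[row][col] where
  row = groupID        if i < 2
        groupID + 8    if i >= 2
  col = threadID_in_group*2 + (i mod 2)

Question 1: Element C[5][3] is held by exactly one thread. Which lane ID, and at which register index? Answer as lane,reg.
r:5=>grp=5,rB=0  c:3=>tig=1,lo=1
L=5*4+1=21  i=0*2+1=1

21,1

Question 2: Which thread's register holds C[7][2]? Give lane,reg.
29,0

r: 7->gid=7,r8=0  c: 2->tid=1,i&1=0
L=7*4+1=29  i=0*2+0=0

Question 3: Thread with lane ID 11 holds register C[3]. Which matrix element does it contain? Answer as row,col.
lane 11: grp=2 (11/4), tig=3 (11%4)
i=3: r=2+8=10, c=3*2+1=7

10,7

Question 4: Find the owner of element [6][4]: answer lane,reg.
r=6→G=6,rhi=0  c=4→T=2,p=0
L=6*4+2=26  i=0*2+0=0

26,0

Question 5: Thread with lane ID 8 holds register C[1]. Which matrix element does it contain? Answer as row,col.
2,1

L=8⇒gr=8>>2=2, th=8&3=0
[1]⇒row 2+0=2  col 0·2+1=1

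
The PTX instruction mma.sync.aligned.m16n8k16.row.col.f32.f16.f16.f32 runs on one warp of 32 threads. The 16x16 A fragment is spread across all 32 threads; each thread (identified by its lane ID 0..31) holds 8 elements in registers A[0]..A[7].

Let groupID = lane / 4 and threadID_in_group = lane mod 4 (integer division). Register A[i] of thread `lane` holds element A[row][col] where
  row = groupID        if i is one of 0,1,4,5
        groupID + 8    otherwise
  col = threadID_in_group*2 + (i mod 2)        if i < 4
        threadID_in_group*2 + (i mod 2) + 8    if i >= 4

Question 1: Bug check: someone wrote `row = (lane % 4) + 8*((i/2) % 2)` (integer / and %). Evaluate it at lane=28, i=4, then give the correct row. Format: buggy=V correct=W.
`(lane % 4) + 8*((i/2) % 2)`[28,4]→0
lane 28→28/4=7, 28 mod 4=0
i=4  r:7+0→7  c:2·0+0+8→8
row: 0 vs 7

buggy=0 correct=7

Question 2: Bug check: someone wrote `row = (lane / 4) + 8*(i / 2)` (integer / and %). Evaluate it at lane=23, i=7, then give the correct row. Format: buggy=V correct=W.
`(lane / 4) + 8*(i / 2)`[23,7]⇒29
lane 23: gr=5 (23/4), th=3 (23%4)
i=7: r=5+8=13, c=3*2+1+8=15
row: 29 vs 13

buggy=29 correct=13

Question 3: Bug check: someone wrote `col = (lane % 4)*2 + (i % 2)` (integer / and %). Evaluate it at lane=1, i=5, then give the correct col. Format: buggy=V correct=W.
`(lane % 4)*2 + (i % 2)`[1,5]->3
L=1->g=1>>2=0, t=1&3=1
[5]->row 0+0=0  col 1·2+1+8=11
col: 3 vs 11

buggy=3 correct=11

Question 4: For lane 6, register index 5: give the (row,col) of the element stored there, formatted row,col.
1,13

6: gid=1,tid=2
[5] (1+0,2*2+1+8) = (1,13)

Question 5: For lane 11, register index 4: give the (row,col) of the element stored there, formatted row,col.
L=11→G=11>>2=2, T=11&3=3
[4]→row 2+0=2  col 3·2+0+8=14

2,14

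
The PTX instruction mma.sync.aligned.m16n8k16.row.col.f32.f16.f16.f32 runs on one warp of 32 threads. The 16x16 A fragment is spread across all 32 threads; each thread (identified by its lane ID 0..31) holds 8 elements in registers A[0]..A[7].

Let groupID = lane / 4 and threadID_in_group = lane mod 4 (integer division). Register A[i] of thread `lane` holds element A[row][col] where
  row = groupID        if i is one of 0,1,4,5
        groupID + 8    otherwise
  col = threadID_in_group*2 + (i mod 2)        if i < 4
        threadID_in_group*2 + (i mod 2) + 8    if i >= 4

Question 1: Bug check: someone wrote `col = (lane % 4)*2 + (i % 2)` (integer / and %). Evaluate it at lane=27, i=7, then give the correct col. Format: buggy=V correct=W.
buggy=7 correct=15

`(lane % 4)*2 + (i % 2)`[27,7]->7
27: gid=6,tid=3
[7] (6+8,3*2+1+8) = (14,15)
col: 7 vs 15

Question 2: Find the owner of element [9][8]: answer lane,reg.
4,6

r=9⇒gr=1,Rb=1  c=8⇒Cb=1,th=0,odd=0
L=1*4+0=4  i=1*4+1*2+0=6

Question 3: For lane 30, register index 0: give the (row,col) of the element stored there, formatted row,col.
L=30->gid=30>>2=7, tid=30&3=2
[0]->row 7+0=7  col 2·2+0+0=4

7,4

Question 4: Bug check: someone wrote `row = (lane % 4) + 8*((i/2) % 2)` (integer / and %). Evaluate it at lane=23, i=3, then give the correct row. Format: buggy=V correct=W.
`(lane % 4) + 8*((i/2) % 2)`[23,3]→11
L=23→G=23>>2=5, T=23&3=3
[3]→row 5+8=13  col 3·2+1+0=7
row: 11 vs 13

buggy=11 correct=13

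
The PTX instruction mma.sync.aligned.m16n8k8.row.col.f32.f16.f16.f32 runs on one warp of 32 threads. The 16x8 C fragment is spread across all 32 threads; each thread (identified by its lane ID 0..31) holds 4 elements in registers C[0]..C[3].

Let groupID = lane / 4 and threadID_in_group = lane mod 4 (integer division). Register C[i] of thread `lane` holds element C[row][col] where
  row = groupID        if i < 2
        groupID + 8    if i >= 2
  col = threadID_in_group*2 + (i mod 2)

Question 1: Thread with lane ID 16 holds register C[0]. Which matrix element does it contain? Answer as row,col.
lane 16->16/4=4, 16 mod 4=0
i=0  r:4+0->4  c:2·0+0->0

4,0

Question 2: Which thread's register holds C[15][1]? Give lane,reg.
28,3

r: 15->gid=7,r8=1  c: 1->tid=0,i&1=1
L=7*4+0=28  i=1*2+1=3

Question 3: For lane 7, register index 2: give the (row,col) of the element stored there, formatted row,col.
9,6

lane 7->7/4=1, 7 mod 4=3
i=2  r:1+8->9  c:2·3+0->6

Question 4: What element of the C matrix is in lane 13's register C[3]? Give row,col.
11,3

lane 13→13/4=3, 13 mod 4=1
i=3  r:3+8→11  c:2·1+1→3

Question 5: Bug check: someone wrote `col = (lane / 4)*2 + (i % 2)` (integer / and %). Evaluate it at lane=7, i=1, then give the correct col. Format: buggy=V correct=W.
`(lane / 4)*2 + (i % 2)`[7,1]→3
lane 7: G=1 (7/4), T=3 (7%4)
i=1: r=1+0=1, c=3*2+1=7
col: 3 vs 7

buggy=3 correct=7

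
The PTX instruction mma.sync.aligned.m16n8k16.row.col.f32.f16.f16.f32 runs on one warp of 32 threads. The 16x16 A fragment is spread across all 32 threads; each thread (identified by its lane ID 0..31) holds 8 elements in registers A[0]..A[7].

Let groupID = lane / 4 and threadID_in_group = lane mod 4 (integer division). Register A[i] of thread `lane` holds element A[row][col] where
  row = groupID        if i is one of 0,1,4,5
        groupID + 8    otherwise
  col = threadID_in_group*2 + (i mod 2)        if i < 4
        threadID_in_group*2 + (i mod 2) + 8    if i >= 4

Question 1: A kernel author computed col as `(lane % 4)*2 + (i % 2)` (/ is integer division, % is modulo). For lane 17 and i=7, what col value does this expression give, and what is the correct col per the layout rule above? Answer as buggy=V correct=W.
buggy=3 correct=11

`(lane % 4)*2 + (i % 2)`[17,7]->3
17: gid=4,tid=1
[7] (4+8,1*2+1+8) = (12,11)
col: 3 vs 11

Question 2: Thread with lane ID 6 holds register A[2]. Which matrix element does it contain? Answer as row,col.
lane 6->6/4=1, 6 mod 4=2
i=2  r:1+8->9  c:2·2+0+0->4

9,4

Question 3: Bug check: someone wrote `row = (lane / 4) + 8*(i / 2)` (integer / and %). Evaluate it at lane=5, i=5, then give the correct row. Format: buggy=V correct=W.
buggy=17 correct=1

`(lane / 4) + 8*(i / 2)`[5,5]→17
lane 5→5/4=1, 5 mod 4=1
i=5  r:1+0→1  c:2·1+1+8→11
row: 17 vs 1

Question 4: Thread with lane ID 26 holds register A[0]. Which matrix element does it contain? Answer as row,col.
6,4

L=26→G=26>>2=6, T=26&3=2
[0]→row 6+0=6  col 2·2+0+0=4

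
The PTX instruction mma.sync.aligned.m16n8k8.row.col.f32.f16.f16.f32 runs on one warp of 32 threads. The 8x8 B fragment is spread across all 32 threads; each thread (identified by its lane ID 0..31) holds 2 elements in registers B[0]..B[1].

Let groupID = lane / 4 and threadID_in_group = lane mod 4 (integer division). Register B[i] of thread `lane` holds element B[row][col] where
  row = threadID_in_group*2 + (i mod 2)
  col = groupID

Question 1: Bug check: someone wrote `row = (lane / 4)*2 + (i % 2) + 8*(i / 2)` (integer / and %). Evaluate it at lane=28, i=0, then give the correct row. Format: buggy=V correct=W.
`(lane / 4)*2 + (i % 2) + 8*(i / 2)`[28,0]->14
lane 28->28/4=7, 28 mod 4=0
i=0  r:2·0+0->0  c:7
row: 14 vs 0

buggy=14 correct=0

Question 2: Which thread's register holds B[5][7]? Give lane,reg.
c:7=>grp=7  r:5=>tig=2,lo=1
L=7*4+2=30  i=1=1

30,1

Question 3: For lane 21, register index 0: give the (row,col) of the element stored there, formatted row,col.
2,5

lane 21→21/4=5, 21 mod 4=1
i=0  r:2·1+0→2  c:5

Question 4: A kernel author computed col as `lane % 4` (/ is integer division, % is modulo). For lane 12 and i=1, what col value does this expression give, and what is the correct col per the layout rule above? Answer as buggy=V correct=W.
buggy=0 correct=3

`lane % 4`[12,1]⇒0
L=12⇒gr=12>>2=3, th=12&3=0
[1]⇒row 0·2+1=1  col gr=3
col: 0 vs 3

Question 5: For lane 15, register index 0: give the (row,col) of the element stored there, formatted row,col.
15: grp=3,tig=3
[0] (3*2+0,3) = (6,3)

6,3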